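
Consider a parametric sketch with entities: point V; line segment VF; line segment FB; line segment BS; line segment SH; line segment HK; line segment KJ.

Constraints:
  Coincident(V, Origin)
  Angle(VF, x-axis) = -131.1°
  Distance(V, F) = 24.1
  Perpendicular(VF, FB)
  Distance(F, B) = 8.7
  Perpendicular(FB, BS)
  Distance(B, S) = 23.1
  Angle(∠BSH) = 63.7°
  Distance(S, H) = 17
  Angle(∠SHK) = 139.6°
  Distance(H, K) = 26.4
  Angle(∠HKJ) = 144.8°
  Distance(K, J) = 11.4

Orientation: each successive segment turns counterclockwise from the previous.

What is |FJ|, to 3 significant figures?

24.6

V is at the origin; VF runs at -131.1° with length 24.1, so F = (-15.8, -18.2). VF ⟂ FB, so FB runs at -41.1°; with |FB| = 8.7, B = (-9.29, -23.9). FB is perpendicular to BS, so BS runs at 48.9°; with |BS| = 23.1, S = (5.90, -6.47). ∠BSH = 63.7° gives SH at 165° from the x-axis; with |SH| = 17.0, H = (-10.5, -2.13). ∠SHK = 139.6° gives HK at -154° from the x-axis; with |HK| = 26.4, K = (-34.3, -13.5). ∠HKJ = 144.8° gives KJ at -119° from the x-axis; with |KJ| = 11.4, J = (-39.9, -23.5). Then |FJ| = |J − F| = 24.6.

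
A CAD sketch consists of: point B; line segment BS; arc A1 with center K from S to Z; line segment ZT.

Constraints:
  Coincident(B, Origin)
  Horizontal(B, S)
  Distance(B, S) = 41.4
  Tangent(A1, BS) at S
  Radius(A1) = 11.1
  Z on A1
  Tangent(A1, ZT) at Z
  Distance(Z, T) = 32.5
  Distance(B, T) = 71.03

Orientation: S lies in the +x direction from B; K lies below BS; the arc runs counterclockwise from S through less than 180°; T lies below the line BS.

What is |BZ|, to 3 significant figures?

39.0

B is at the origin; BS is horizontal with |BS| = 41.4 and S on the +x side, so S = (41.4, 0.00). Since A1 is tangent to BS there, KS ⟂ BS, so K = S + (0, -11.1) = (41.4, -11.1). Since KZ ⟂ ZT (tangency), |KT| = √(11.1² + 32.5²) = 34.3 regardless of where Z sits on A1. So T lies on both circle(B, 71.03) and circle(K, 34.3); the below-BS intersection is T = (57.8, -41.3). Z is the foot of the tangent from T: Z = (33.9, -19.3).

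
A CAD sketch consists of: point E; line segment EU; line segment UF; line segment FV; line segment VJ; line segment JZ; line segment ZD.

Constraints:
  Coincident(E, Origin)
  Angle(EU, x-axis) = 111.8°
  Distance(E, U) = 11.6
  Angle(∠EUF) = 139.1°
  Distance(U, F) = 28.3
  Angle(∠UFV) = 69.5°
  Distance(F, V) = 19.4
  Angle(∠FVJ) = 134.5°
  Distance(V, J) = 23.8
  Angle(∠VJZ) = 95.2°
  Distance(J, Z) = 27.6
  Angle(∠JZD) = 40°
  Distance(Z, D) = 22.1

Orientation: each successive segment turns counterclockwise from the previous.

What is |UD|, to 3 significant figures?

13.5

E is at the origin; EU runs at 111.8° with length 11.6, so U = (-4.31, 10.8). ∠EUF = 139.1° gives UF at 153° from the x-axis; with |UF| = 28.3, F = (-29.5, 23.8). ∠UFV = 69.5° gives FV at -96.8° from the x-axis; with |FV| = 19.4, V = (-31.8, 4.49). ∠FVJ = 134.5° gives VJ at -51.3° from the x-axis; with |VJ| = 23.8, J = (-16.9, -14.1). ∠VJZ = 95.2° gives JZ at 33.5° from the x-axis; with |JZ| = 27.6, Z = (6.14, 1.15). ∠JZD = 40.0° gives ZD at 174° from the x-axis; with |ZD| = 22.1, D = (-15.8, 3.65). Then |UD| = |D − U| = 13.5.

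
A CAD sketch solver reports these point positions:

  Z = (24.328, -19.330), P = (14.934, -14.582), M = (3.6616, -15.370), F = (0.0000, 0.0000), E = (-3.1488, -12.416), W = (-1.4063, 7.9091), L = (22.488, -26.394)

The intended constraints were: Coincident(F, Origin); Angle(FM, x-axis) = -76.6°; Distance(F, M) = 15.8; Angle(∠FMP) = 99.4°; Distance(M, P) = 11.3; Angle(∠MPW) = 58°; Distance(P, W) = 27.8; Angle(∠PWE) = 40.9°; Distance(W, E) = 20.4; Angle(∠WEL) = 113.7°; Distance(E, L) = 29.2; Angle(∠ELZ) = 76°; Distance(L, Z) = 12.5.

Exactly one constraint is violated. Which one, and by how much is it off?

Distance(L, Z) = 12.5 — off by 5.20.

F = (0.00, 0.00) ✓; FM at -76.60° ✓; |FM| = 15.80 ✓; ∠FMP = 99.40° ✓; |MP| = 11.30 ✓; ∠MPW = 58.00° ✓; |PW| = 27.80 ✓; ∠PWE = 40.90° ✓; |WE| = 20.40 ✓; ∠WEL = 113.7° ✓; |EL| = 29.20 ✓; ∠ELZ = 76.00° ✓; |LZ| = 7.300 ✗.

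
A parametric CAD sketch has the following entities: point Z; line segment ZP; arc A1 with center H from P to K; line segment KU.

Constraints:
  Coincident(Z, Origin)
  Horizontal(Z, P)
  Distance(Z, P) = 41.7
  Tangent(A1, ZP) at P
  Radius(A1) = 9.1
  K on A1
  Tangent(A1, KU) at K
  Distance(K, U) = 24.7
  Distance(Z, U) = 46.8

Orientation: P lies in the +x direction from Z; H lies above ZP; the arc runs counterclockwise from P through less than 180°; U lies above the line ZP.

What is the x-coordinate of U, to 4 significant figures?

32.43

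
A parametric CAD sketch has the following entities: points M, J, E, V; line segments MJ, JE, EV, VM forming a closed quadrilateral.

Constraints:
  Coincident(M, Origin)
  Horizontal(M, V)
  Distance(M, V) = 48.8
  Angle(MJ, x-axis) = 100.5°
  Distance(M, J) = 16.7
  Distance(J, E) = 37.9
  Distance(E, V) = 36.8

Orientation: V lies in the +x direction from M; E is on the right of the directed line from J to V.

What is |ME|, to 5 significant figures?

22.838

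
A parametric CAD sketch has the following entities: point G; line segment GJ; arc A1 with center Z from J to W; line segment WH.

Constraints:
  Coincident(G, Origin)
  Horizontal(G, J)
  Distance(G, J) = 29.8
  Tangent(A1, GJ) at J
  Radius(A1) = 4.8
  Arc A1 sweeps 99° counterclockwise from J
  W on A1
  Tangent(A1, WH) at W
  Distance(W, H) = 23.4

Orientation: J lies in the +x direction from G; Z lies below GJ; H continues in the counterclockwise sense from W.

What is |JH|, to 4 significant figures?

28.68

G is at the origin; GJ is horizontal with |GJ| = 29.8 and J on the +x side, so J = (29.80, 0.000). A1 meets GJ tangentially, so ZJ is at right angles to GJ, so Z = J + (0, -4.8) = (29.80, -4.800). On A1, J sits at bearing 90° from Z; a 99° counterclockwise sweep puts W at bearing 189°, so W = Z + 4.8·(cos 189°, sin 189°) = (25.06, -5.551). Since A1 is tangent to WH there, ZW ⟂ WH, so WH runs along (−sin 189°, cos 189°); with |WH| = 23.4, H = (28.72, -28.66). Then |JH| = |H − J| = 28.68.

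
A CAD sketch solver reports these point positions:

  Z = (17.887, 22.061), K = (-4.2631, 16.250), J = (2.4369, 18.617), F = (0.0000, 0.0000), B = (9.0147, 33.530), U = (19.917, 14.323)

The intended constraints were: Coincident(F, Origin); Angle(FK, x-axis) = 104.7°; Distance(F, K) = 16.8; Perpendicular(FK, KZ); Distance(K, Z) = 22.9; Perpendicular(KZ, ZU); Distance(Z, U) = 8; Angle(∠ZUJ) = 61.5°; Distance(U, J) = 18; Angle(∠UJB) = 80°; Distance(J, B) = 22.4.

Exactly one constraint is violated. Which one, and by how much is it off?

Distance(J, B) = 22.4 — off by 6.10.

F = (0.00, 0.00) ✓; FK at 104.7° ✓; |FK| = 16.80 ✓; ∠(FK, KZ) = 90.00° ✓; |KZ| = 22.90 ✓; ∠(KZ, ZU) = 90.00° ✓; |ZU| = 8.000 ✓; ∠ZUJ = 61.50° ✓; |UJ| = 18.00 ✓; ∠UJB = 80.00° ✓; |JB| = 16.30 ✗.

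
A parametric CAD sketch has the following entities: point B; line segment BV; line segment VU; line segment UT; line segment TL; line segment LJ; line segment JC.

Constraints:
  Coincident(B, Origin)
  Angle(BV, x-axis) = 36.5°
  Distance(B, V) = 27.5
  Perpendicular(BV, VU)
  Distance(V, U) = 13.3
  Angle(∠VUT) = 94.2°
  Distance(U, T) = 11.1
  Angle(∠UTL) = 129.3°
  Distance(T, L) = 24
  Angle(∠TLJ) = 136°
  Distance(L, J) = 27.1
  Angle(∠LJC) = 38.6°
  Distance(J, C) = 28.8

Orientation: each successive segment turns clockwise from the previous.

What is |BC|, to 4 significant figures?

19.51

∠TLJ = 136.0° gives LJ at 126.0° from the x-axis; with |LJ| = 27.1, J = (-17.96, 24.52). ∠LJC = 38.6° gives JC at -15.40° from the x-axis; with |JC| = 28.8, C = (9.803, 16.87). Then |BC| = |C − B| = 19.51.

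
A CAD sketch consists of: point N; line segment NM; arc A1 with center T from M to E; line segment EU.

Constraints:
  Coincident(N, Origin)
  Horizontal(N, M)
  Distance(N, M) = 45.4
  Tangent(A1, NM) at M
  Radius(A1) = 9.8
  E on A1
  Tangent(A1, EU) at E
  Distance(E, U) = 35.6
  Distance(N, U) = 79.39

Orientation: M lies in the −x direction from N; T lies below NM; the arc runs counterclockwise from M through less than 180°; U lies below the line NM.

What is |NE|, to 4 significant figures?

54.43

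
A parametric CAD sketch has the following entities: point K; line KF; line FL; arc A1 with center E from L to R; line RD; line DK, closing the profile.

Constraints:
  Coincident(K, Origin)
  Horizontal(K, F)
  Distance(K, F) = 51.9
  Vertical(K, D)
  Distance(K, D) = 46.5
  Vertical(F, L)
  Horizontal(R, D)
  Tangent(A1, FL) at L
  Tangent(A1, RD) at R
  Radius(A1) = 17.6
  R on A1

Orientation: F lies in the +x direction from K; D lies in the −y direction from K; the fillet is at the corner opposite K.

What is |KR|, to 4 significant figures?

57.78

K is at the origin; K and F share the same y with |KF| = 51.9 and F on the +x side, so F = (51.90, 0.000). KD is vertical with |KD| = 46.5 and D on the −y side, so D = (0.000, -46.50). The virtual corner opposite K is at (51.90, -46.50). The tangent condition forces EL to be normal to FL and the tangent condition forces ER to be normal to RD, with radius 17.6, so the center E sits 17.6 in from both sides at E = (34.30, -28.90). That places the tangent points at L = (51.90, -28.90) on FL and R = (34.30, -46.50) on RD. Then |KR| = |R − K| = 57.78.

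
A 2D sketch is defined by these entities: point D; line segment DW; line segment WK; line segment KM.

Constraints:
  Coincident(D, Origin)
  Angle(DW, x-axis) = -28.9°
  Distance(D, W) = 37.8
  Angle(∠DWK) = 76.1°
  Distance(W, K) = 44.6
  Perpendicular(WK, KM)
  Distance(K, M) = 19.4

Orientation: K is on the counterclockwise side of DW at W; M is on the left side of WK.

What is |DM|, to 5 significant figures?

39.505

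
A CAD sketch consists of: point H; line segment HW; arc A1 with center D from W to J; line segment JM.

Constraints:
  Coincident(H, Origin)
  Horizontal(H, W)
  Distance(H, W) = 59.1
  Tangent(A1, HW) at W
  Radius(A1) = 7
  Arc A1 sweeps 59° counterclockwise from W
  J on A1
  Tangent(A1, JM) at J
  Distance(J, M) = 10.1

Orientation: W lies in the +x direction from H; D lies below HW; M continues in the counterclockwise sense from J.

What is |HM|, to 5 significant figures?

49.391

On A1, W sits at bearing 90° from D; a 59° counterclockwise sweep puts J at bearing 149°, so J = D + 7.0·(cos 149°, sin 149°) = (53.100, -3.3947). A1 meets JM tangentially, so DJ is at right angles to JM, so JM runs along (−sin 149°, cos 149°); with |JM| = 10.1, M = (47.898, -12.052). Then |HM| = |M − H| = 49.391.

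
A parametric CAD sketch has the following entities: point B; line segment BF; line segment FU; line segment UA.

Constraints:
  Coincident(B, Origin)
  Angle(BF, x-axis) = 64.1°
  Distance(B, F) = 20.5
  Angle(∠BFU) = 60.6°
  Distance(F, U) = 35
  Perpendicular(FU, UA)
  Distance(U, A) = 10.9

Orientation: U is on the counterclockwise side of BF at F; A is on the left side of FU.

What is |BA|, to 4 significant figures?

25.89

∠BFU = 60.6°, so FU runs at 64.1° + (180° − 60.6°) = 183.5° from the x-axis; with |FU| = 35.0, U = F + 35.0·(cos 183.5°, sin 183.5°) = (-25.98, 16.30). The perpendicularity gives UA at right angles to FU; with |UA| = 10.9 on the left of FU, A = U + 10.9·(0.06105, -0.9981) = (-25.31, 5.425). Then |BA| = |A − B| = 25.89.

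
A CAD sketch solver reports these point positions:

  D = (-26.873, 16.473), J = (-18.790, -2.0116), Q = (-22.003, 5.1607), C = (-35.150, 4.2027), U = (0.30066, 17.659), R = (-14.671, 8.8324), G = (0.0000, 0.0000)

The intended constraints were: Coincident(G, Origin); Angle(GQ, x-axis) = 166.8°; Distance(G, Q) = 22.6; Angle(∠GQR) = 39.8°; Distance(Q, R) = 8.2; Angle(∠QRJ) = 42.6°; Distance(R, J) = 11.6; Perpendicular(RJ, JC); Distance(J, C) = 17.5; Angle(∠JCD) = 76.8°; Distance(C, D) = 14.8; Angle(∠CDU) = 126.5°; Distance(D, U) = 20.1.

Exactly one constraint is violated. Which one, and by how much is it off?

Distance(D, U) = 20.1 — off by 7.10.

G = (0.00, 0.00) ✓; GQ at 166.8° ✓; |GQ| = 22.60 ✓; ∠GQR = 39.80° ✓; |QR| = 8.200 ✓; ∠QRJ = 42.60° ✓; |RJ| = 11.60 ✓; ∠(RJ, JC) = 90.00° ✓; |JC| = 17.50 ✓; ∠JCD = 76.80° ✓; |CD| = 14.80 ✓; ∠CDU = 126.5° ✓; |DU| = 27.20 ✗.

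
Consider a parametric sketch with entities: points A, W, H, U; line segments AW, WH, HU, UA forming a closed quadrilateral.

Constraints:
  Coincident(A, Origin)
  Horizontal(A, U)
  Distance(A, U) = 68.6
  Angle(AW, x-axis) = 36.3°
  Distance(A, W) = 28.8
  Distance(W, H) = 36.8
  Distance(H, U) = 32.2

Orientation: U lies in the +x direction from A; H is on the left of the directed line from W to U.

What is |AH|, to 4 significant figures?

65.03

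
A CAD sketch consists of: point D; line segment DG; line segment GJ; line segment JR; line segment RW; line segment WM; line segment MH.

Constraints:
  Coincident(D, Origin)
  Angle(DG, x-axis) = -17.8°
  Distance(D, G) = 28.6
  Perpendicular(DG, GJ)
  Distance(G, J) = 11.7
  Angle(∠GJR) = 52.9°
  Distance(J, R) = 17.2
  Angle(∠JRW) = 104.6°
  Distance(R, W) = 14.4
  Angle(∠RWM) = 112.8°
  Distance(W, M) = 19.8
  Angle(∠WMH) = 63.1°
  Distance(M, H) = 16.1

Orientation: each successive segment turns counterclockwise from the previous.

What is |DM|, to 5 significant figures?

41.969

∠JRW = 104.6° gives RW at -85.300° from the x-axis; with |RW| = 14.4, W = (15.754, -17.639). ∠RWM = 112.8° gives WM at -18.100° from the x-axis; with |WM| = 19.8, M = (34.574, -23.791). Then |DM| = |M − D| = 41.969.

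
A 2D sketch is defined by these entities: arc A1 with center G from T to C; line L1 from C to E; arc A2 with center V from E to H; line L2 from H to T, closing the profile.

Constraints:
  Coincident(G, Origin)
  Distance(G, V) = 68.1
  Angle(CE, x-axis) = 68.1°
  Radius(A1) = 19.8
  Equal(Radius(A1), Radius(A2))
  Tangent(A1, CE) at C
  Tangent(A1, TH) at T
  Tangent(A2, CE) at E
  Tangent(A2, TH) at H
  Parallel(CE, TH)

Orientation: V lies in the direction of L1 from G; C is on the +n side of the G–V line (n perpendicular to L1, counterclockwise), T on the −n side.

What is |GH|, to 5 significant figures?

70.920

The slot axis is L1's direction at 68.1°, so u = (cos 68.1°, sin 68.1°) = (0.37299, 0.92784) and n = (−sin 68.1°, cos 68.1°) = (-0.92784, 0.37299). G is at the origin and V lies 68.1 along u from G, so V = 68.1·u = (25.400, 63.186). Tangency of A1 to both parallel lines with radius 19.8 puts C and T at G ± 19.8·n: C = (-18.371, 7.3852), T = (18.371, -7.3852). Equal radii place E and H the same way about V: E = V + 19.8·n = (7.0293, 70.571), H = V − 19.8·n = (43.772, 55.800). Then |GH| = |H − G| = 70.920.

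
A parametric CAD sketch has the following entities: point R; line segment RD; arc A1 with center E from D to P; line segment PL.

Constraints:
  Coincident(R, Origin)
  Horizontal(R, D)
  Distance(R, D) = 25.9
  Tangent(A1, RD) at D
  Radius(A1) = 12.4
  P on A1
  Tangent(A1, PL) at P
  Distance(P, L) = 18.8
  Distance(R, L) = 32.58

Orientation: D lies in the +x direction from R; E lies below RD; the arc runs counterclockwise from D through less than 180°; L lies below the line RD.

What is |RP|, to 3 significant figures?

17.7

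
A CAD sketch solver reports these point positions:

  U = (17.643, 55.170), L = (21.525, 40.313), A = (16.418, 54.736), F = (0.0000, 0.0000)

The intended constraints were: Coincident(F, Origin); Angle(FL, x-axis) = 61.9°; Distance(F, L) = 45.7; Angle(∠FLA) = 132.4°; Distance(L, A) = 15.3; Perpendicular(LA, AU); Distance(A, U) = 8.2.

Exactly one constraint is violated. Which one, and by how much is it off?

Distance(A, U) = 8.2 — off by 6.90.

F = (0.00, 0.00) ✓; FL at 61.90° ✓; |FL| = 45.70 ✓; ∠FLA = 132.4° ✓; |LA| = 15.30 ✓; ∠(LA, AU) = 89.99° ✓; |AU| = 1.300 ✗.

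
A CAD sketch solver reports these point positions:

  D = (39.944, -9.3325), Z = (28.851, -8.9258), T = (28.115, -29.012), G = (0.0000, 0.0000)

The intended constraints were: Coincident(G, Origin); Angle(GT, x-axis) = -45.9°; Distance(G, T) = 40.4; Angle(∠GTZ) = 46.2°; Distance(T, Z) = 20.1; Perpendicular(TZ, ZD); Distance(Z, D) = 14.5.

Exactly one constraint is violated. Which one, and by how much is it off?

Distance(Z, D) = 14.5 — off by 3.40.

G = (0.00, 0.00) ✓; GT at -45.90° ✓; |GT| = 40.40 ✓; ∠GTZ = 46.20° ✓; |TZ| = 20.10 ✓; ∠(TZ, ZD) = 90.00° ✓; |ZD| = 11.10 ✗.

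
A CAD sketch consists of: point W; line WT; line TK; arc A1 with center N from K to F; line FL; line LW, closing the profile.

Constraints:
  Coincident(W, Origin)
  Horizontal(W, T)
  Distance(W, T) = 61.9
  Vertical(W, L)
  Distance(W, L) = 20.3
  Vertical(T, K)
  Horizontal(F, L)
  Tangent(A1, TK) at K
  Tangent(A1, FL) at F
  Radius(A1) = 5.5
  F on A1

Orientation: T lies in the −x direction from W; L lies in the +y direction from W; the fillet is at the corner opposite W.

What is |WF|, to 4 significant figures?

59.94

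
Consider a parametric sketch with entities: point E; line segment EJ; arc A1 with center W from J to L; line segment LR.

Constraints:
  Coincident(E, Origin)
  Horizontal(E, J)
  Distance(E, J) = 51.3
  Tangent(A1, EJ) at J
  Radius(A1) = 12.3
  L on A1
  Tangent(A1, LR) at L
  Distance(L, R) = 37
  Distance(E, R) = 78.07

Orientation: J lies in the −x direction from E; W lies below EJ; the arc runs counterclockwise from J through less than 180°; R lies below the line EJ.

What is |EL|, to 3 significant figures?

65.0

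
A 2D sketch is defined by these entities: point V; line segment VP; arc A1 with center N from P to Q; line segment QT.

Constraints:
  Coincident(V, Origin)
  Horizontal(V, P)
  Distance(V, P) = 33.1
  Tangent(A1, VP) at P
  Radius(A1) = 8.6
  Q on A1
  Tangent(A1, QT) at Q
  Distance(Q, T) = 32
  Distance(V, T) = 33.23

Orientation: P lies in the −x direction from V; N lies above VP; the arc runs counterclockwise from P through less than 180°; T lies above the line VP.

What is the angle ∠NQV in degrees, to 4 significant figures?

159.0°

Checks: ∠(NP, PV) = 90.00° ✓; |NQ| = 8.600 ✓; ∠(NQ, QT) = 90.00° ✓; |QT| = 32.00 ✓; |VT| = 33.23 ✓.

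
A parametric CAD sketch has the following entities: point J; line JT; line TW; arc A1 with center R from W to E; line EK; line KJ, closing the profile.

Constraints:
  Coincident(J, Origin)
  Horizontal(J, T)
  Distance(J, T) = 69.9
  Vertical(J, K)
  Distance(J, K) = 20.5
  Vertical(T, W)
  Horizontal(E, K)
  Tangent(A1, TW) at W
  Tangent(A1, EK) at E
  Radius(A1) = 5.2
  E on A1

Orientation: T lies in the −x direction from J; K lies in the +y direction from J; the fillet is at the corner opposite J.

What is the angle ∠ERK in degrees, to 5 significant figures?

85.405°

The virtual corner opposite J is at (-69.900, 20.500). Tangency of A1 to TW means the radius RW is perpendicular to TW and tangency of A1 to EK means the radius RE is perpendicular to EK, with radius 5.2, so the center R sits 5.2 in from both sides at R = (-64.700, 15.300). That places the tangent points at W = (-69.900, 15.300) on TW and E = (-64.700, 20.500) on EK. Then cos ∠ERK = RE·RK / (|RE||RK|), giving 85.405°.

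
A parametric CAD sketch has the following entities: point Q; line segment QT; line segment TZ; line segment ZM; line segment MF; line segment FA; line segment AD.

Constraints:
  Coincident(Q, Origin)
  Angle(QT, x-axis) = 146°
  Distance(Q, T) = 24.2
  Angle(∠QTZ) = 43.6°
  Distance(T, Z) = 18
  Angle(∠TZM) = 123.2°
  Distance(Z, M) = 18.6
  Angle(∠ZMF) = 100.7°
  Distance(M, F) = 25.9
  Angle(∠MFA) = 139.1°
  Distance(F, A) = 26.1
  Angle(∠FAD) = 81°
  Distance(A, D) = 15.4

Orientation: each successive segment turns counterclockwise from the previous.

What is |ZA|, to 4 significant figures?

49.10

Q is at the origin; QT runs at 146.0° with length 24.2, so T = (-20.06, 13.53). ∠QTZ = 43.6° gives TZ at -77.60° from the x-axis; with |TZ| = 18.0, Z = (-16.20, -4.048). ∠TZM = 123.2° gives ZM at -20.80° from the x-axis; with |ZM| = 18.6, M = (1.190, -10.65). ∠ZMF = 100.7° gives MF at 58.50° from the x-axis; with |MF| = 25.9, F = (14.72, 11.43). ∠MFA = 139.1° gives FA at 99.40° from the x-axis; with |FA| = 26.1, A = (10.46, 37.18). Then |ZA| = |A − Z| = 49.10.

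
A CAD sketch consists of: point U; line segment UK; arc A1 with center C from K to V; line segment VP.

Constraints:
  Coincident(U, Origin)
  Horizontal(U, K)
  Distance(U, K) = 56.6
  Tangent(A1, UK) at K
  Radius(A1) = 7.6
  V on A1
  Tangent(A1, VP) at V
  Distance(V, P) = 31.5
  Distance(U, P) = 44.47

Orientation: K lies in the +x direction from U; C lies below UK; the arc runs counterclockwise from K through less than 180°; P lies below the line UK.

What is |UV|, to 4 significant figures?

50.36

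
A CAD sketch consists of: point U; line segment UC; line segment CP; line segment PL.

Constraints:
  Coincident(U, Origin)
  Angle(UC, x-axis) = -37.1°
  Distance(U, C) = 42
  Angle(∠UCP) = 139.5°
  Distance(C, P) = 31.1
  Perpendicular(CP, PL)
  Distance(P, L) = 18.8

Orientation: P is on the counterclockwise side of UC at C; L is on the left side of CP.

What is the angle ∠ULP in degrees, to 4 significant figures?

97.66°

∠UCP = 139.5°, so CP runs at -37.1° + (180° − 139.5°) = 3.400° from the x-axis; with |CP| = 31.1, P = C + 31.1·(cos 3.400°, sin 3.400°) = (64.54, -23.49). CP ⟂ PL; with |PL| = 18.8 on the left of CP, L = P + 18.8·(-0.05931, 0.9982) = (63.43, -4.723). Then cos ∠ULP = LU·LP / (|LU||LP|), giving 97.66°.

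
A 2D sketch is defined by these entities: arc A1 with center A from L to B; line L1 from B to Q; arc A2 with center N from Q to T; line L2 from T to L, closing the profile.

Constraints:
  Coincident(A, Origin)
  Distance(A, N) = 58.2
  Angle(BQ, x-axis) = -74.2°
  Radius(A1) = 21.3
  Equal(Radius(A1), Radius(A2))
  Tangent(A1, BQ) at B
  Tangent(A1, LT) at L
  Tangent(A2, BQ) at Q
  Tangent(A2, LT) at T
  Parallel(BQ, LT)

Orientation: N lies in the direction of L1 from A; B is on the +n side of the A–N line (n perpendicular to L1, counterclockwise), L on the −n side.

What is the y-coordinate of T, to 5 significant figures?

-61.801

The slot axis is L1's direction at -74.2°, so u = (cos -74.2°, sin -74.2°) = (0.27228, -0.96222) and n = (−sin -74.2°, cos -74.2°) = (0.96222, 0.27228). A is at the origin and N lies 58.2 along u from A, so N = 58.2·u = (15.847, -56.001). Tangency of A1 to both parallel lines with radius 21.3 puts B and L at A ± 21.3·n: B = (20.495, 5.7996), L = (-20.495, -5.7996). Equal radii place Q and T the same way about N: Q = N + 21.3·n = (36.342, -50.202), T = N − 21.3·n = (-4.6485, -61.801). So T.y = -61.801.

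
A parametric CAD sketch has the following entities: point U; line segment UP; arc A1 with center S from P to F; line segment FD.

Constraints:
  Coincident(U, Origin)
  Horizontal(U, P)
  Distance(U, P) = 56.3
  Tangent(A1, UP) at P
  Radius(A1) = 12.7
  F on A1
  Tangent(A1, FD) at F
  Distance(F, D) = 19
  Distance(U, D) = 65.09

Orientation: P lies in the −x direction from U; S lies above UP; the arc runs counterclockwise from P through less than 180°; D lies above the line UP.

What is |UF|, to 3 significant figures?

49.0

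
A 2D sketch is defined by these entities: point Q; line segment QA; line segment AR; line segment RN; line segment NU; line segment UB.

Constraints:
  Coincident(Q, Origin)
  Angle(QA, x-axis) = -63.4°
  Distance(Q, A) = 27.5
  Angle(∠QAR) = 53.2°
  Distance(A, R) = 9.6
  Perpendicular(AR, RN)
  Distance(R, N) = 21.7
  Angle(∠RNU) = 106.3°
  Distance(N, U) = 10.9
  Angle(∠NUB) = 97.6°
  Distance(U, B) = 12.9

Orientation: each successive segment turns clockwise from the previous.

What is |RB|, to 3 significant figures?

20.4

∠RNU = 106.3° gives NU at 6.10° from the x-axis; with |NU| = 10.9, U = (17.5, -0.374). ∠NUB = 97.6° gives UB at -76.3° from the x-axis; with |UB| = 12.9, B = (20.6, -12.9). Then |RB| = |B − R| = 20.4.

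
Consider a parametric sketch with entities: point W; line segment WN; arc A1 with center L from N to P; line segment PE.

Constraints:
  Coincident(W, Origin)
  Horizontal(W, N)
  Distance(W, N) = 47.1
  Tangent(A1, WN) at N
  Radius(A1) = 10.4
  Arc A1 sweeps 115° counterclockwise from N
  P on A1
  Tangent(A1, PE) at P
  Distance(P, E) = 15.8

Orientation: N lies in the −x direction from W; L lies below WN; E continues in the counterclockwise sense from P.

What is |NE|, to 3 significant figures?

29.2

W is at the origin; WN is horizontal with |WN| = 47.1 and N on the −x side, so N = (-47.1, 0.00). The tangent condition forces LN to be normal to WN, so L = N + (0, -10.4) = (-47.1, -10.4). On A1, N sits at bearing 90° from L; a 115° counterclockwise sweep puts P at bearing 205°, so P = L + 10.4·(cos 205°, sin 205°) = (-56.5, -14.8). Tangency of A1 to PE means the radius LP is perpendicular to PE, so PE runs along (−sin 205°, cos 205°); with |PE| = 15.8, E = (-49.8, -29.1). Then |NE| = |E − N| = 29.2.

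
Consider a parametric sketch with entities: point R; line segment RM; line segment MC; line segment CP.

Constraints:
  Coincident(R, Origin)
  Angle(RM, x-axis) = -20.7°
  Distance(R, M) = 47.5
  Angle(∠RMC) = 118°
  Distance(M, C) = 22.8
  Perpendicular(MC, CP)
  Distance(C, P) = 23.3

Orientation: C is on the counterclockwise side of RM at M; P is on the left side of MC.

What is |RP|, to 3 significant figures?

48.8

R is at the origin; RM runs at -20.7° with length 47.5, so M = 47.5·(cos -20.7°, sin -20.7°) = (44.4, -16.8). ∠RMC = 118.0°, so MC runs at -20.7° + (180° − 118.0°) = 41.3° from the x-axis; with |MC| = 22.8, C = M + 22.8·(cos 41.3°, sin 41.3°) = (61.6, -1.74). MC ⟂ CP; with |CP| = 23.3 on the left of MC, P = C + 23.3·(-0.660, 0.751) = (46.2, 15.8). Then |RP| = |P − R| = 48.8.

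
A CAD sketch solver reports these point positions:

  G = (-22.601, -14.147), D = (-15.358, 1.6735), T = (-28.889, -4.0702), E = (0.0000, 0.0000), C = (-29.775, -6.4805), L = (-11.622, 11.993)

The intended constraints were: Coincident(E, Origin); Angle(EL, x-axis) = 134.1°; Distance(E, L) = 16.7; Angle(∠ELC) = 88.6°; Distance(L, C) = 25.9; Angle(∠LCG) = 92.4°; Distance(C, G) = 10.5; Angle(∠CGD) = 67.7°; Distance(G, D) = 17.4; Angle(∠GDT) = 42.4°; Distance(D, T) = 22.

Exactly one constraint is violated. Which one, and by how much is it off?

Distance(D, T) = 22 — off by 7.30.

E = (0.00, 0.00) ✓; EL at 134.1° ✓; |EL| = 16.70 ✓; ∠ELC = 88.60° ✓; |LC| = 25.90 ✓; ∠LCG = 92.40° ✓; |CG| = 10.50 ✓; ∠CGD = 67.70° ✓; |GD| = 17.40 ✓; ∠GDT = 42.40° ✓; |DT| = 14.70 ✗.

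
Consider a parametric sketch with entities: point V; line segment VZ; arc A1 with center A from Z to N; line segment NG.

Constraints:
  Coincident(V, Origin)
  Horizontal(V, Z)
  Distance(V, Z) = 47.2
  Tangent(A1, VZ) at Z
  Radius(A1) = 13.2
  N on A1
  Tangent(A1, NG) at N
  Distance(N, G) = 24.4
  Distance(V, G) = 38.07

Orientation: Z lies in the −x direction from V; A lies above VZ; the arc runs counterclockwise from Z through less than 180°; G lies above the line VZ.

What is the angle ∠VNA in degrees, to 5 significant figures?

165.16°

Checks: |AN| = 13.20 ✓; ∠(AN, NG) = 90.00° ✓; |NG| = 24.40 ✓; |VG| = 38.07 ✓.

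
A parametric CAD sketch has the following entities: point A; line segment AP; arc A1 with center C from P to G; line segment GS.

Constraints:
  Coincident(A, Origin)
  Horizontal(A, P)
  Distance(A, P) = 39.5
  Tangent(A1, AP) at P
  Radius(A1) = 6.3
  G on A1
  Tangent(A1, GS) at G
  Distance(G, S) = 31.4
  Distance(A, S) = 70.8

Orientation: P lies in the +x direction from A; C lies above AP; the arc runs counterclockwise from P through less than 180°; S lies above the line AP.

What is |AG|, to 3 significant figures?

43.7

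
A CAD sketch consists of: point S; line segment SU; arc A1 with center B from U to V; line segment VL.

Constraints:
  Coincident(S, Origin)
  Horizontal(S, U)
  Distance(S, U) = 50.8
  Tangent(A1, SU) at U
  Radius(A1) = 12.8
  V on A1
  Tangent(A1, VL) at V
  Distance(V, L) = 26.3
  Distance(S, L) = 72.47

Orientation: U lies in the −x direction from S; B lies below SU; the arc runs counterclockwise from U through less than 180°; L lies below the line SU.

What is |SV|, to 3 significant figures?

65.1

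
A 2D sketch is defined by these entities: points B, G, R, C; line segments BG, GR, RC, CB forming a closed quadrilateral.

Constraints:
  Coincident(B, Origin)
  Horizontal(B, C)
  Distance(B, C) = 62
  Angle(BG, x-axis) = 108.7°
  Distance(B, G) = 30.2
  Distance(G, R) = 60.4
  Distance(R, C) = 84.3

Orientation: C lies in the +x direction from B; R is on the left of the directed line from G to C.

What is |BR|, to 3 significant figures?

81.2

Checks: |GR| = 60.40 ✓; |RC| = 84.30 ✓.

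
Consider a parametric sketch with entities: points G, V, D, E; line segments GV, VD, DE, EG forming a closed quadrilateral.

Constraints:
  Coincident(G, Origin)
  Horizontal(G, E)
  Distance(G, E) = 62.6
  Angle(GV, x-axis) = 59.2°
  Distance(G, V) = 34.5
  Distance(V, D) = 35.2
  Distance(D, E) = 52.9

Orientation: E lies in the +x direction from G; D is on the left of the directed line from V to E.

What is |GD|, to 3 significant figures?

68.3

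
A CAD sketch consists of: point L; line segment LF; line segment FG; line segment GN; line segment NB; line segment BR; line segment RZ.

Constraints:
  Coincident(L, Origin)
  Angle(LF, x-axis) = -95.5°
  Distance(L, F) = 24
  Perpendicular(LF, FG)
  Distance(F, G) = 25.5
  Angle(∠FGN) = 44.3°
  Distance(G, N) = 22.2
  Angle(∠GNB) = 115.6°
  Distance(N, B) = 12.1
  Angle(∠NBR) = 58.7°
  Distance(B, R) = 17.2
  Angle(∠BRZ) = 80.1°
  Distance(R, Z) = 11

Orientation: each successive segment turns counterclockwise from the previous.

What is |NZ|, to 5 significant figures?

9.0363

L is at the origin; LF runs at -95.5° with length 24.0, so F = (-2.3003, -23.890). The perpendicularity gives FG at right angles to LF, so FG runs at -5.5000°; with |FG| = 25.5, G = (23.082, -26.334). ∠FGN = 44.3° gives GN at 130.20° from the x-axis; with |GN| = 22.2, N = (8.7531, -9.3773). ∠GNB = 115.6° gives NB at -165.40° from the x-axis; with |NB| = 12.1, B = (-2.9561, -12.427). ∠NBR = 58.7° gives BR at -44.100° from the x-axis; with |BR| = 17.2, R = (9.3956, -24.397). ∠BRZ = 80.1° gives RZ at 55.800° from the x-axis; with |RZ| = 11.0, Z = (15.579, -15.299). Then |NZ| = |Z − N| = 9.0363.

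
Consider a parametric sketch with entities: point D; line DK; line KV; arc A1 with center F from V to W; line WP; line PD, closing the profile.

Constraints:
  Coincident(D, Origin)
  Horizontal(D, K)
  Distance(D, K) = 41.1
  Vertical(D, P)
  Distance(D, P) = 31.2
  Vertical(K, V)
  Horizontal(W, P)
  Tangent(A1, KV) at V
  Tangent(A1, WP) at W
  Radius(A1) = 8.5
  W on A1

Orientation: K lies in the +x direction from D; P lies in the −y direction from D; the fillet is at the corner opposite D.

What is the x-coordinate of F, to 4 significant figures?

32.60

D is at the origin; DK is horizontal with |DK| = 41.1 and K on the +x side, so K = (41.10, 0.000). DP is vertical with |DP| = 31.2 and P on the −y side, so P = (0.000, -31.20). The virtual corner opposite D is at (41.10, -31.20). The tangent condition forces FV to be normal to KV and the tangent condition forces FW to be normal to WP, with radius 8.5, so the center F sits 8.5 in from both sides at F = (32.60, -22.70). So F.x = 32.60.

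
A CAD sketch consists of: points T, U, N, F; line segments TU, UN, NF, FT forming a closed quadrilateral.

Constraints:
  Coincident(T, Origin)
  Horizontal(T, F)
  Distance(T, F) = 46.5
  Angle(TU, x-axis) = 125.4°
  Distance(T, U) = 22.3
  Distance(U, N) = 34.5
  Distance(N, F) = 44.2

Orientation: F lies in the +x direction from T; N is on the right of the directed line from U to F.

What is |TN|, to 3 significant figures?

12.6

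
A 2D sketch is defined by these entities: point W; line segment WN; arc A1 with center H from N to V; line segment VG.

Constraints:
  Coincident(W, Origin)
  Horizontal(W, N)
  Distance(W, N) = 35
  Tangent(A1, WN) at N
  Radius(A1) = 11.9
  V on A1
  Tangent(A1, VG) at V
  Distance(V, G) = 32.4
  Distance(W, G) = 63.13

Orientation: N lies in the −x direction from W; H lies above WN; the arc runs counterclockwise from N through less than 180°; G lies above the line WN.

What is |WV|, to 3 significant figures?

31.5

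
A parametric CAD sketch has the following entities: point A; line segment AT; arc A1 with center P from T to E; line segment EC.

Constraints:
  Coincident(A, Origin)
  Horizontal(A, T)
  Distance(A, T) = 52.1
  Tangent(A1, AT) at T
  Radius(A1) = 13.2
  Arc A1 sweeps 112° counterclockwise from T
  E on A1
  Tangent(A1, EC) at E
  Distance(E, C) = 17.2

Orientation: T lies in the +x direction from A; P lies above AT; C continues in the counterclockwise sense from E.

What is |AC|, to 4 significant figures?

67.19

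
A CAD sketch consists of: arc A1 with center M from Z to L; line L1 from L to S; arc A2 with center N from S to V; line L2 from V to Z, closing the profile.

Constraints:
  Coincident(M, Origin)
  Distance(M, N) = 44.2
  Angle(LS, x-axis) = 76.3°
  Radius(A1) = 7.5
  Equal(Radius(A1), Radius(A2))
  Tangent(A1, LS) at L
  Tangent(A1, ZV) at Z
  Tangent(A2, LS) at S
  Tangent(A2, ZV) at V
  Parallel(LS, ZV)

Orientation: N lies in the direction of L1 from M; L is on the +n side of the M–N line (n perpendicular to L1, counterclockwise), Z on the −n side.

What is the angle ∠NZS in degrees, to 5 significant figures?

9.1151°

The slot axis is L1's direction at 76.3°, so u = (cos 76.3°, sin 76.3°) = (0.23684, 0.97155) and n = (−sin 76.3°, cos 76.3°) = (-0.97155, 0.23684). M is at the origin and N lies 44.2 along u from M, so N = 44.2·u = (10.468, 42.942). Tangency of A1 to both parallel lines with radius 7.5 puts L and Z at M ± 7.5·n: L = (-7.2866, 1.7763), Z = (7.2866, -1.7763). Equal radii place S and V the same way about N: S = N + 7.5·n = (3.1816, 44.719), V = N − 7.5·n = (17.755, 41.166). Then cos ∠NZS = ZN·ZS / (|ZN||ZS|), giving 9.1151°.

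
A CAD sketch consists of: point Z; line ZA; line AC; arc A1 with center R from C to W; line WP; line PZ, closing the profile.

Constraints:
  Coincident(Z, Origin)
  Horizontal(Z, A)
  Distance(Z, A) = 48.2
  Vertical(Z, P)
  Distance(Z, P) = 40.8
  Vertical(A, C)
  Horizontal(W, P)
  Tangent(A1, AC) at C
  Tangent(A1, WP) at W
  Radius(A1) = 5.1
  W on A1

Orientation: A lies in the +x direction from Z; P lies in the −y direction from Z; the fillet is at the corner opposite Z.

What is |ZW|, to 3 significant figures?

59.3

The virtual corner opposite Z is at (48.2, -40.8). A1 meets AC tangentially, so RC is at right angles to AC and tangency of A1 to WP means the radius RW is perpendicular to WP, with radius 5.1, so the center R sits 5.1 in from both sides at R = (43.1, -35.7). That places the tangent points at C = (48.2, -35.7) on AC and W = (43.1, -40.8) on WP. Then |ZW| = |W − Z| = 59.3.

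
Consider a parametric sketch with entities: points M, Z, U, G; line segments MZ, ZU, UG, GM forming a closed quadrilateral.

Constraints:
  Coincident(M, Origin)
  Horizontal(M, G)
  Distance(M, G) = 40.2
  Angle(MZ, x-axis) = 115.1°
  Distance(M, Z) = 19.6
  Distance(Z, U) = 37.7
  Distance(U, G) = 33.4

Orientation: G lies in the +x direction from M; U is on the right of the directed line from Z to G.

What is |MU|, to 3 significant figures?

18.2

Checks: |ZU| = 37.70 ✓; |UG| = 33.40 ✓.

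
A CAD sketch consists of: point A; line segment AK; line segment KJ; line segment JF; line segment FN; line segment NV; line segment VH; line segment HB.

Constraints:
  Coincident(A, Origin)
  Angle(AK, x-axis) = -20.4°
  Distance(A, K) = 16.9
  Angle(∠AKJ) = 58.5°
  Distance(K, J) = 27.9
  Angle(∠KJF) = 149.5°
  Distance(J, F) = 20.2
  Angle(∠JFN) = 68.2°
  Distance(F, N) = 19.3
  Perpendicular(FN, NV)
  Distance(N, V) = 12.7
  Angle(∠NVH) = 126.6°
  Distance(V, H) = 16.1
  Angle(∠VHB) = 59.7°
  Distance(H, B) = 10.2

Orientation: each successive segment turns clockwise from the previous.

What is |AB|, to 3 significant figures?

27.0

A is at the origin; AK runs at -20.4° with length 16.9, so K = (15.8, -5.89). ∠AKJ = 58.5° gives KJ at -142° from the x-axis; with |KJ| = 27.9, J = (-6.12, -23.1). ∠KJF = 149.5° gives JF at -172° from the x-axis; with |JF| = 20.2, F = (-26.1, -25.8). ∠JFN = 68.2° gives FN at 75.8° from the x-axis; with |FN| = 19.3, N = (-21.4, -7.07). FN ⟂ NV, so NV runs at -14.2°; with |NV| = 12.7, V = (-9.09, -10.2). ∠NVH = 126.6° gives VH at -67.6° from the x-axis; with |VH| = 16.1, H = (-2.96, -25.1). ∠VHB = 59.7° gives HB at 172° from the x-axis; with |HB| = 10.2, B = (-13.1, -23.7). Then |AB| = |B − A| = 27.0.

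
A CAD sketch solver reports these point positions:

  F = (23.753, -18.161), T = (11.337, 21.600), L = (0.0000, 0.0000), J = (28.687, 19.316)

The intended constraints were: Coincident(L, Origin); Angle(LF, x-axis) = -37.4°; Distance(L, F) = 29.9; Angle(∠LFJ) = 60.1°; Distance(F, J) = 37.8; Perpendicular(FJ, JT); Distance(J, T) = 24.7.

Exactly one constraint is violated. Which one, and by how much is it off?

Distance(J, T) = 24.7 — off by 7.20.

L = (0.00, 0.00) ✓; LF at -37.40° ✓; |LF| = 29.90 ✓; ∠LFJ = 60.10° ✓; |FJ| = 37.80 ✓; ∠(FJ, JT) = 90.00° ✓; |JT| = 17.50 ✗.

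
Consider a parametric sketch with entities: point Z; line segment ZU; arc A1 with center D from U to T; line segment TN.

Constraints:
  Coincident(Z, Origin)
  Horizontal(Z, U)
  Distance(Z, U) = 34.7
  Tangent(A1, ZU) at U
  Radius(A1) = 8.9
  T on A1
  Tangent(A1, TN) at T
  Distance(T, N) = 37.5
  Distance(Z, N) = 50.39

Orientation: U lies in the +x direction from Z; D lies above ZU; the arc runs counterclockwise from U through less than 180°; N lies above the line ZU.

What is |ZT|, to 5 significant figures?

44.368

Z is at the origin; ZU is horizontal with |ZU| = 34.7 and U on the +x side, so U = (34.700, 0.0000). Tangency of A1 to ZU means the radius DU is perpendicular to ZU, so D = U + (0, 8.9) = (34.700, 8.9000). Since DT ⟂ TN (tangency), |DN| = √(8.9² + 37.5²) = 38.542 regardless of where T sits on A1. So N lies on both circle(Z, 50.39) and circle(D, 38.542); the above-ZU intersection is N = (22.054, 45.308). T is the foot of the tangent from N: T = (42.206, 13.683).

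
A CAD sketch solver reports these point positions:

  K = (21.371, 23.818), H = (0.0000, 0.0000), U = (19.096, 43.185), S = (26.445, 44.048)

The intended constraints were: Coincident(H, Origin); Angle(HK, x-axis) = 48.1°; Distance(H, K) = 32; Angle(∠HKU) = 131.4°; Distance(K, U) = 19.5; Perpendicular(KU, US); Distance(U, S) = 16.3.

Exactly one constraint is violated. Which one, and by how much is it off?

Distance(U, S) = 16.3 — off by 8.90.

H = (0.00, 0.00) ✓; HK at 48.10° ✓; |HK| = 32.00 ✓; ∠HKU = 131.4° ✓; |KU| = 19.50 ✓; ∠(KU, US) = 90.00° ✓; |US| = 7.399 ✗.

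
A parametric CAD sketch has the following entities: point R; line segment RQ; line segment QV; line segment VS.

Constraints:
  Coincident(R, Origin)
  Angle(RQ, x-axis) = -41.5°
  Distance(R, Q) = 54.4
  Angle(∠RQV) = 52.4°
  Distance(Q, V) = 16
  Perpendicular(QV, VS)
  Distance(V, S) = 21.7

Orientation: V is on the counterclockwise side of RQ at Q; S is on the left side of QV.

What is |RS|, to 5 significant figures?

27.451

R is at the origin; RQ runs at -41.5° with length 54.4, so Q = 54.4·(cos -41.5°, sin -41.5°) = (40.743, -36.047). ∠RQV = 52.4°, so QV runs at -41.5° + (180° − 52.4°) = 86.100° from the x-axis; with |QV| = 16.0, V = Q + 16.0·(cos 86.100°, sin 86.100°) = (41.831, -20.084). The perpendicularity gives VS at right angles to QV; with |VS| = 21.7 on the left of QV, S = V + 21.7·(-0.99768, 0.068015) = (20.182, -18.608). Then |RS| = |S − R| = 27.451.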